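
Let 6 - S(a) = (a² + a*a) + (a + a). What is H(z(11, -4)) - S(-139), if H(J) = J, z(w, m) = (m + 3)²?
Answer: 38359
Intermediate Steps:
S(a) = 6 - 2*a - 2*a² (S(a) = 6 - ((a² + a*a) + (a + a)) = 6 - ((a² + a²) + 2*a) = 6 - (2*a² + 2*a) = 6 - (2*a + 2*a²) = 6 + (-2*a - 2*a²) = 6 - 2*a - 2*a²)
z(w, m) = (3 + m)²
H(z(11, -4)) - S(-139) = (3 - 4)² - (6 - 2*(-139) - 2*(-139)²) = (-1)² - (6 + 278 - 2*19321) = 1 - (6 + 278 - 38642) = 1 - 1*(-38358) = 1 + 38358 = 38359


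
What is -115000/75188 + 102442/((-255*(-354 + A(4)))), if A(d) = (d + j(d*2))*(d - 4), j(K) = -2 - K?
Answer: -19695889/49906035 ≈ -0.39466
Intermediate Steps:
A(d) = (-4 + d)*(-2 - d) (A(d) = (d + (-2 - d*2))*(d - 4) = (d + (-2 - 2*d))*(-4 + d) = (-2 - d)*(-4 + d) = (-4 + d)*(-2 - d))
-115000/75188 + 102442/((-255*(-354 + A(4)))) = -115000/75188 + 102442/((-255*(-354 + (8 - 1*4**2 + 2*4)))) = -115000*1/75188 + 102442/((-255*(-354 + (8 - 1*16 + 8)))) = -28750/18797 + 102442/((-255*(-354 + (8 - 16 + 8)))) = -28750/18797 + 102442/((-255*(-354 + 0))) = -28750/18797 + 102442/((-255*(-354))) = -28750/18797 + 102442/90270 = -28750/18797 + 102442*(1/90270) = -28750/18797 + 3013/2655 = -19695889/49906035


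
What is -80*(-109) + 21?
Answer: 8741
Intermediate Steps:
-80*(-109) + 21 = 8720 + 21 = 8741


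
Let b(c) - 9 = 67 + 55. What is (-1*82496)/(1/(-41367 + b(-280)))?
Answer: 3401805056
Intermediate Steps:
b(c) = 131 (b(c) = 9 + (67 + 55) = 9 + 122 = 131)
(-1*82496)/(1/(-41367 + b(-280))) = (-1*82496)/(1/(-41367 + 131)) = -82496/(1/(-41236)) = -82496/(-1/41236) = -82496*(-41236) = 3401805056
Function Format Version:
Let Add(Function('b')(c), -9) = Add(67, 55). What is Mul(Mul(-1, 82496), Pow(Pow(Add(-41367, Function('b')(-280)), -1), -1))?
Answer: 3401805056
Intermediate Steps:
Function('b')(c) = 131 (Function('b')(c) = Add(9, Add(67, 55)) = Add(9, 122) = 131)
Mul(Mul(-1, 82496), Pow(Pow(Add(-41367, Function('b')(-280)), -1), -1)) = Mul(Mul(-1, 82496), Pow(Pow(Add(-41367, 131), -1), -1)) = Mul(-82496, Pow(Pow(-41236, -1), -1)) = Mul(-82496, Pow(Rational(-1, 41236), -1)) = Mul(-82496, -41236) = 3401805056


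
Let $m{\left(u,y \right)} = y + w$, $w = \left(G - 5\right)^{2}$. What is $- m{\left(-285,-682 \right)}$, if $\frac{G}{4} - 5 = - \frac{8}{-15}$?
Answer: $\frac{87401}{225} \approx 388.45$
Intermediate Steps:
$G = \frac{332}{15}$ ($G = 20 + 4 \left(- \frac{8}{-15}\right) = 20 + 4 \left(\left(-8\right) \left(- \frac{1}{15}\right)\right) = 20 + 4 \cdot \frac{8}{15} = 20 + \frac{32}{15} = \frac{332}{15} \approx 22.133$)
$w = \frac{66049}{225}$ ($w = \left(\frac{332}{15} - 5\right)^{2} = \left(\frac{257}{15}\right)^{2} = \frac{66049}{225} \approx 293.55$)
$m{\left(u,y \right)} = \frac{66049}{225} + y$ ($m{\left(u,y \right)} = y + \frac{66049}{225} = \frac{66049}{225} + y$)
$- m{\left(-285,-682 \right)} = - (\frac{66049}{225} - 682) = \left(-1\right) \left(- \frac{87401}{225}\right) = \frac{87401}{225}$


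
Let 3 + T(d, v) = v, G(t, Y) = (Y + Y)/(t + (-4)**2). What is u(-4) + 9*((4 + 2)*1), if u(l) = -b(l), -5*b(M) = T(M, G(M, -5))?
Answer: 1597/30 ≈ 53.233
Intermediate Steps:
G(t, Y) = 2*Y/(16 + t) (G(t, Y) = (2*Y)/(t + 16) = (2*Y)/(16 + t) = 2*Y/(16 + t))
T(d, v) = -3 + v
b(M) = 3/5 + 2/(16 + M) (b(M) = -(-3 + 2*(-5)/(16 + M))/5 = -(-3 - 10/(16 + M))/5 = 3/5 + 2/(16 + M))
u(l) = -(58 + 3*l)/(5*(16 + l))
u(-4) + 9*((4 + 2)*1) = (-58 - 3*(-4))/(5*(16 - 4)) + 9*((4 + 2)*1) = (1/5)*(-58 + 12)/12 + 9*(6*1) = (1/5)*(1/12)*(-46) + 9*6 = -23/30 + 54 = 1597/30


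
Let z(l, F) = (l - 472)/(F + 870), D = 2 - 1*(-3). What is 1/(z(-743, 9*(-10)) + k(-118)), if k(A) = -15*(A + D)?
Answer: 52/88059 ≈ 0.00059051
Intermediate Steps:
D = 5 (D = 2 + 3 = 5)
z(l, F) = (-472 + l)/(870 + F)
k(A) = -75 - 15*A (k(A) = -15*(A + 5) = -15*(5 + A) = -75 - 15*A)
1/(z(-743, 9*(-10)) + k(-118)) = 1/((-472 - 743)/(870 + 9*(-10)) + (-75 - 15*(-118))) = 1/(-1215/(870 - 90) + (-75 + 1770)) = 1/(-1215/780 + 1695) = 1/((1/780)*(-1215) + 1695) = 1/(-81/52 + 1695) = 1/(88059/52) = 52/88059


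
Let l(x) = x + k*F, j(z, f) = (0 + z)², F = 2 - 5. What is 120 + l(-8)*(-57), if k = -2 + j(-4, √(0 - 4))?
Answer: 2970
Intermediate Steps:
F = -3
j(z, f) = z²
k = 14 (k = -2 + (-4)² = -2 + 16 = 14)
l(x) = -42 + x (l(x) = x + 14*(-3) = x - 42 = -42 + x)
120 + l(-8)*(-57) = 120 + (-42 - 8)*(-57) = 120 - 50*(-57) = 120 + 2850 = 2970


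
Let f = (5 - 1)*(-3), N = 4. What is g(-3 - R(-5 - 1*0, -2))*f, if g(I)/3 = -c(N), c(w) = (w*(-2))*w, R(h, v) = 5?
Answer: -1152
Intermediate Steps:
c(w) = -2*w**2 (c(w) = (-2*w)*w = -2*w**2)
g(I) = 96 (g(I) = 3*(-(-2)*4**2) = 3*(-(-2)*16) = 3*(-1*(-32)) = 3*32 = 96)
f = -12 (f = 4*(-3) = -12)
g(-3 - R(-5 - 1*0, -2))*f = 96*(-12) = -1152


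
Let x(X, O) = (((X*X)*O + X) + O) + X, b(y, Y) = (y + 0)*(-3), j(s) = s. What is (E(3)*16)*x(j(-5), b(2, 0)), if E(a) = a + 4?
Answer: -18592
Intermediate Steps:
E(a) = 4 + a
b(y, Y) = -3*y (b(y, Y) = y*(-3) = -3*y)
x(X, O) = O + 2*X + O*X² (x(X, O) = ((X²*O + X) + O) + X = ((O*X² + X) + O) + X = ((X + O*X²) + O) + X = (O + X + O*X²) + X = O + 2*X + O*X²)
(E(3)*16)*x(j(-5), b(2, 0)) = ((4 + 3)*16)*(-3*2 + 2*(-5) - 3*2*(-5)²) = (7*16)*(-6 - 10 - 6*25) = 112*(-6 - 10 - 150) = 112*(-166) = -18592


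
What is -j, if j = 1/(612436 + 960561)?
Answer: -1/1572997 ≈ -6.3573e-7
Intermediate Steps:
j = 1/1572997 ≈ 6.3573e-7
-j = -1*1/1572997 = -1/1572997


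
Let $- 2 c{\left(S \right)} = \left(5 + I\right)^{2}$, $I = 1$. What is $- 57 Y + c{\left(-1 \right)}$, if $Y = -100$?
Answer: $5682$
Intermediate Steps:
$c{\left(S \right)} = -18$ ($c{\left(S \right)} = - \frac{\left(5 + 1\right)^{2}}{2} = - \frac{6^{2}}{2} = \left(- \frac{1}{2}\right) 36 = -18$)
$- 57 Y + c{\left(-1 \right)} = \left(-57\right) \left(-100\right) - 18 = 5700 - 18 = 5682$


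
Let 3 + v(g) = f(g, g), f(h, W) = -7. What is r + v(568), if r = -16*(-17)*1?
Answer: 262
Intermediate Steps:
r = 272 (r = 272*1 = 272)
v(g) = -10 (v(g) = -3 - 7 = -10)
r + v(568) = 272 - 10 = 262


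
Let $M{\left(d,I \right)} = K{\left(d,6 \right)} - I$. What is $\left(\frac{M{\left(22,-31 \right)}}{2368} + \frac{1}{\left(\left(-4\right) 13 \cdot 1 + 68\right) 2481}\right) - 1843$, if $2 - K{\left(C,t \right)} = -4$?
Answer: $- \frac{292636427}{158784} \approx -1843.0$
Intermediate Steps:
$K{\left(C,t \right)} = 6$ ($K{\left(C,t \right)} = 2 - -4 = 2 + 4 = 6$)
$M{\left(d,I \right)} = 6 - I$
$\left(\frac{M{\left(22,-31 \right)}}{2368} + \frac{1}{\left(\left(-4\right) 13 \cdot 1 + 68\right) 2481}\right) - 1843 = \left(\frac{6 - -31}{2368} + \frac{1}{\left(\left(-4\right) 13 \cdot 1 + 68\right) 2481}\right) - 1843 = \left(\left(6 + 31\right) \frac{1}{2368} + \frac{1}{\left(-52\right) 1 + 68} \cdot \frac{1}{2481}\right) - 1843 = \left(37 \cdot \frac{1}{2368} + \frac{1}{-52 + 68} \cdot \frac{1}{2481}\right) - 1843 = \left(\frac{1}{64} + \frac{1}{16} \cdot \frac{1}{2481}\right) - 1843 = \left(\frac{1}{64} + \frac{1}{39696}\right) - 1843 = \frac{2485}{158784} - 1843 = - \frac{292636427}{158784}$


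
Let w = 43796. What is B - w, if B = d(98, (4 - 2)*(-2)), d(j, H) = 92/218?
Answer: -4773718/109 ≈ -43796.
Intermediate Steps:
d(j, H) = 46/109 (d(j, H) = 92*(1/218) = 46/109)
B = 46/109 ≈ 0.42202
B - w = 46/109 - 1*43796 = 46/109 - 43796 = -4773718/109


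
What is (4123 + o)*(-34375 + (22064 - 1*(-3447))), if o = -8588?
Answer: 39577760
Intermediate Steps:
(4123 + o)*(-34375 + (22064 - 1*(-3447))) = (4123 - 8588)*(-34375 + (22064 - 1*(-3447))) = -4465*(-34375 + (22064 + 3447)) = -4465*(-34375 + 25511) = -4465*(-8864) = 39577760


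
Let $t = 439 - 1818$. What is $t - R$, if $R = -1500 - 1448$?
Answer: $1569$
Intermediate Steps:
$t = -1379$ ($t = 439 - 1818 = -1379$)
$R = -2948$ ($R = -1500 - 1448 = -2948$)
$t - R = -1379 - -2948 = -1379 + 2948 = 1569$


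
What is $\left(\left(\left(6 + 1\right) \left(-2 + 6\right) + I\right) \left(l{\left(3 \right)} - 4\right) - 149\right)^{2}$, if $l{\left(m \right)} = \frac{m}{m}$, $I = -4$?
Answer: $48841$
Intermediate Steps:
$l{\left(m \right)} = 1$
$\left(\left(\left(6 + 1\right) \left(-2 + 6\right) + I\right) \left(l{\left(3 \right)} - 4\right) - 149\right)^{2} = \left(\left(\left(6 + 1\right) \left(-2 + 6\right) - 4\right) \left(1 - 4\right) - 149\right)^{2} = \left(\left(7 \cdot 4 - 4\right) \left(-3\right) - 149\right)^{2} = \left(\left(28 - 4\right) \left(-3\right) - 149\right)^{2} = \left(24 \left(-3\right) - 149\right)^{2} = \left(-72 - 149\right)^{2} = \left(-221\right)^{2} = 48841$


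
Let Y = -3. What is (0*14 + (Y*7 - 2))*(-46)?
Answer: 1058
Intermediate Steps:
(0*14 + (Y*7 - 2))*(-46) = (0*14 + (-3*7 - 2))*(-46) = (0 + (-21 - 2))*(-46) = (0 - 23)*(-46) = -23*(-46) = 1058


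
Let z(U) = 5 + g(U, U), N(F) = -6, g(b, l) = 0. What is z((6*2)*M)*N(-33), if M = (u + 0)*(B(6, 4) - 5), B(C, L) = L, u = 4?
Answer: -30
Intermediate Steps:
M = -4 (M = (4 + 0)*(4 - 5) = 4*(-1) = -4)
z(U) = 5 (z(U) = 5 + 0 = 5)
z((6*2)*M)*N(-33) = 5*(-6) = -30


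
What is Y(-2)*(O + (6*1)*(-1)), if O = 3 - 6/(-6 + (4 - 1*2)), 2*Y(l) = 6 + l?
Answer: -3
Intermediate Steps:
Y(l) = 3 + l/2 (Y(l) = (6 + l)/2 = 3 + l/2)
O = 9/2 (O = 3 - 6/(-6 + (4 - 2)) = 3 - 6/(-6 + 2) = 3 - 6/(-4) = 3 - ¼*(-6) = 3 + 3/2 = 9/2 ≈ 4.5000)
Y(-2)*(O + (6*1)*(-1)) = (3 + (½)*(-2))*(9/2 + (6*1)*(-1)) = (3 - 1)*(9/2 + 6*(-1)) = 2*(9/2 - 6) = 2*(-3/2) = -3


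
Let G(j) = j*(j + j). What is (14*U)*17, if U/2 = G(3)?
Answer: 8568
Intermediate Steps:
G(j) = 2*j² (G(j) = j*(2*j) = 2*j²)
U = 36 (U = 2*(2*3²) = 2*(2*9) = 2*18 = 36)
(14*U)*17 = (14*36)*17 = 504*17 = 8568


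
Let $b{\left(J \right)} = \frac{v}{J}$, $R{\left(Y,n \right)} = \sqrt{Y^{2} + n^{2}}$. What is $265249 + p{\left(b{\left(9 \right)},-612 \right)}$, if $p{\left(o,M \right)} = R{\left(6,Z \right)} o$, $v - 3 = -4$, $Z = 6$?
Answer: $265249 - \frac{2 \sqrt{2}}{3} \approx 2.6525 \cdot 10^{5}$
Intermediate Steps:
$v = -1$ ($v = 3 - 4 = -1$)
$b{\left(J \right)} = - \frac{1}{J}$
$p{\left(o,M \right)} = 6 o \sqrt{2}$ ($p{\left(o,M \right)} = \sqrt{6^{2} + 6^{2}} o = \sqrt{36 + 36} o = \sqrt{72} o = 6 \sqrt{2} o = 6 o \sqrt{2}$)
$265249 + p{\left(b{\left(9 \right)},-612 \right)} = 265249 + 6 \left(- \frac{1}{9}\right) \sqrt{2} = 265249 - \frac{2 \sqrt{2}}{3}$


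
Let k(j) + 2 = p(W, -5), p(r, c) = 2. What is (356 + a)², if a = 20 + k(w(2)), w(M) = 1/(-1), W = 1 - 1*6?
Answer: 141376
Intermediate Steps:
W = -5 (W = 1 - 6 = -5)
w(M) = -1
k(j) = 0 (k(j) = -2 + 2 = 0)
a = 20 (a = 20 + 0 = 20)
(356 + a)² = (356 + 20)² = 376² = 141376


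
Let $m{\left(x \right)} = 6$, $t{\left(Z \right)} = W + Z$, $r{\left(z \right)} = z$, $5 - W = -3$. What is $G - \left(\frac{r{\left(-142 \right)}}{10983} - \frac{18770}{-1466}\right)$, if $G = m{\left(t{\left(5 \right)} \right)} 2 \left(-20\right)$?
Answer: $- \frac{2035100729}{8050539} \approx -252.79$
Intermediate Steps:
$W = 8$ ($W = 5 - -3 = 5 + 3 = 8$)
$t{\left(Z \right)} = 8 + Z$
$G = -240$ ($G = 6 \cdot 2 \left(-20\right) = 12 \left(-20\right) = -240$)
$G - \left(\frac{r{\left(-142 \right)}}{10983} - \frac{18770}{-1466}\right) = -240 - \left(- \frac{142}{10983} - \frac{18770}{-1466}\right) = -240 - \left(\left(-142\right) \frac{1}{10983} - - \frac{9385}{733}\right) = -240 - \left(- \frac{142}{10983} + \frac{9385}{733}\right) = -240 - \frac{102971369}{8050539} = - \frac{2035100729}{8050539}$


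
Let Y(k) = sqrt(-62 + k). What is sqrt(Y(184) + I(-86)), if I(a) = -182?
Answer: sqrt(-182 + sqrt(122)) ≈ 13.075*I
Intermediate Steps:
sqrt(Y(184) + I(-86)) = sqrt(sqrt(-62 + 184) - 182) = sqrt(sqrt(122) - 182) = sqrt(-182 + sqrt(122))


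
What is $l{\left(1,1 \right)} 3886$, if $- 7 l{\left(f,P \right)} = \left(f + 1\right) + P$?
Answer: $- \frac{11658}{7} \approx -1665.4$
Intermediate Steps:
$l{\left(f,P \right)} = - \frac{1}{7} - \frac{P}{7} - \frac{f}{7}$ ($l{\left(f,P \right)} = - \frac{\left(f + 1\right) + P}{7} = - \frac{\left(1 + f\right) + P}{7} = - \frac{1 + P + f}{7} = - \frac{1}{7} - \frac{P}{7} - \frac{f}{7}$)
$l{\left(1,1 \right)} 3886 = \left(- \frac{1}{7} - \frac{1}{7} - \frac{1}{7}\right) 3886 = \left(- \frac{3}{7}\right) 3886 = - \frac{11658}{7}$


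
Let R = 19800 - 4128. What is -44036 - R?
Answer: -59708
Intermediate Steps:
R = 15672
-44036 - R = -44036 - 1*15672 = -44036 - 15672 = -59708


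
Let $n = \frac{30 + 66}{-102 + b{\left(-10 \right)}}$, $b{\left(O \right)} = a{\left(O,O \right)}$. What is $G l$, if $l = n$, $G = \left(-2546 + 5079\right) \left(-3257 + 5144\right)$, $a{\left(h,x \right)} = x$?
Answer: $- \frac{28678626}{7} \approx -4.0969 \cdot 10^{6}$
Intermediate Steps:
$b{\left(O \right)} = O$
$G = 4779771$ ($G = 2533 \cdot 1887 = 4779771$)
$n = - \frac{6}{7}$ ($n = \frac{30 + 66}{-102 - 10} = \frac{96}{-112} = 96 \left(- \frac{1}{112}\right) = - \frac{6}{7} \approx -0.85714$)
$l = - \frac{6}{7} \approx -0.85714$
$G l = 4779771 \left(- \frac{6}{7}\right) = - \frac{28678626}{7}$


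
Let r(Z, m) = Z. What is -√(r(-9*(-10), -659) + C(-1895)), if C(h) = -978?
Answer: -2*I*√222 ≈ -29.799*I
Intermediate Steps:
-√(r(-9*(-10), -659) + C(-1895)) = -√(-9*(-10) - 978) = -√(90 - 978) = -√(-888) = -2*I*√222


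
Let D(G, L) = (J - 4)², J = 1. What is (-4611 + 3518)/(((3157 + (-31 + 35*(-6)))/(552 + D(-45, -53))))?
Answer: -204391/972 ≈ -210.28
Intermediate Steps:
D(G, L) = 9 (D(G, L) = (1 - 4)² = (-3)² = 9)
(-4611 + 3518)/(((3157 + (-31 + 35*(-6)))/(552 + D(-45, -53)))) = (-4611 + 3518)/(((3157 + (-31 + 35*(-6)))/(552 + 9))) = -1093*561/(3157 + (-31 - 210)) = -1093*561/(3157 - 241) = -1093/(2916*(1/561)) = -1093/972/187 = -1093*187/972 = -204391/972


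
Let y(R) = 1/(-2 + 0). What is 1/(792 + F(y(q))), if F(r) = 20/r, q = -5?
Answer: 1/752 ≈ 0.0013298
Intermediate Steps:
y(R) = -½ (y(R) = 1/(-2) = -½)
1/(792 + F(y(q))) = 1/(792 + 20/(-½)) = 1/(792 + 20*(-2)) = 1/(792 - 40) = 1/752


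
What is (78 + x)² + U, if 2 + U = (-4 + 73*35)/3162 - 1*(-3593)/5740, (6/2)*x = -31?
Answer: 124640956889/27224820 ≈ 4578.2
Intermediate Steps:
x = -31/3 (x = (⅓)*(-31) = -31/3 ≈ -10.333)
U = -5147977/9074940 (U = -2 + ((-4 + 73*35)/3162 - 1*(-3593)/5740) = -2 + ((-4 + 2555)*(1/3162) + 3593*(1/5740)) = -2 + (2551*(1/3162) + 3593/5740) = -2 + (2551/3162 + 3593/5740) = -2 + 13001903/9074940 = -5147977/9074940 ≈ -0.56727)
(78 + x)² + U = (78 - 31/3)² - 5147977/9074940 = (203/3)² - 5147977/9074940 = 41209/9 - 5147977/9074940 = 124640956889/27224820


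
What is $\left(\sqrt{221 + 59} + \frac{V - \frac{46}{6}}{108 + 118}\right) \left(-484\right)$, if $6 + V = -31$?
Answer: $\frac{32428}{339} - 968 \sqrt{70} \approx -8003.2$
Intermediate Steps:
$V = -37$ ($V = -6 - 31 = -37$)
$\left(\sqrt{221 + 59} + \frac{V - \frac{46}{6}}{108 + 118}\right) \left(-484\right) = \left(\sqrt{221 + 59} + \frac{-37 - \frac{46}{6}}{108 + 118}\right) \left(-484\right) = \left(\sqrt{280} + \frac{-37 - \frac{23}{3}}{226}\right) \left(-484\right) = \left(2 \sqrt{70} + \left(-37 - \frac{23}{3}\right) \frac{1}{226}\right) \left(-484\right) = \left(2 \sqrt{70} - \frac{67}{339}\right) \left(-484\right) = \left(- \frac{67}{339} + 2 \sqrt{70}\right) \left(-484\right) = \frac{32428}{339} - 968 \sqrt{70}$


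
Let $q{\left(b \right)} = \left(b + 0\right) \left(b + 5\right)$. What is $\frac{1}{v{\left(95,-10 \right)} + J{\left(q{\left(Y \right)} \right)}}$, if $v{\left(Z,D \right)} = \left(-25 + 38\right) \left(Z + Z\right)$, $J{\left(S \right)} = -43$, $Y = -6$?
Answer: $\frac{1}{2427} \approx 0.00041203$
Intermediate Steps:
$q{\left(b \right)} = b \left(5 + b\right)$
$v{\left(Z,D \right)} = 26 Z$ ($v{\left(Z,D \right)} = 13 \cdot 2 Z = 26 Z$)
$\frac{1}{v{\left(95,-10 \right)} + J{\left(q{\left(Y \right)} \right)}} = \frac{1}{26 \cdot 95 - 43} = \frac{1}{2470 - 43} = \frac{1}{2427}$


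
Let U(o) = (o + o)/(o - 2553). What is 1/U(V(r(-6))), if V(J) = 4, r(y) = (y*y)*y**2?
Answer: -2549/8 ≈ -318.63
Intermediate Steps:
r(y) = y**4 (r(y) = y**2*y**2 = y**4)
U(o) = 2*o/(-2553 + o) (U(o) = (2*o)/(-2553 + o) = 2*o/(-2553 + o))
1/U(V(r(-6))) = 1/(2*4/(-2553 + 4)) = 1/(2*4/(-2549)) = 1/(2*4*(-1/2549)) = 1/(-8/2549) = -2549/8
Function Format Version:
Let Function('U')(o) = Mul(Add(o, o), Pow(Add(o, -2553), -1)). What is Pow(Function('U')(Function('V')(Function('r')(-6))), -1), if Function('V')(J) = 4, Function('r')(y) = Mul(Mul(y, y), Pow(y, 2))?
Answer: Rational(-2549, 8) ≈ -318.63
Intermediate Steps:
Function('r')(y) = Pow(y, 4) (Function('r')(y) = Mul(Pow(y, 2), Pow(y, 2)) = Pow(y, 4))
Function('U')(o) = Mul(2, o, Pow(Add(-2553, o), -1)) (Function('U')(o) = Mul(Mul(2, o), Pow(Add(-2553, o), -1)) = Mul(2, o, Pow(Add(-2553, o), -1)))
Pow(Function('U')(Function('V')(Function('r')(-6))), -1) = Pow(Mul(2, 4, Pow(Add(-2553, 4), -1)), -1) = Pow(Mul(2, 4, Pow(-2549, -1)), -1) = Pow(Mul(2, 4, Rational(-1, 2549)), -1) = Pow(Rational(-8, 2549), -1) = Rational(-2549, 8)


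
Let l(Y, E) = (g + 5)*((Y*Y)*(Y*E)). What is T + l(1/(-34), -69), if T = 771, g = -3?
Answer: 15151761/19652 ≈ 771.00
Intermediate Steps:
l(Y, E) = 2*E*Y³ (l(Y, E) = (-3 + 5)*((Y*Y)*(Y*E)) = 2*(Y²*(E*Y)) = 2*(E*Y³) = 2*E*Y³)
T + l(1/(-34), -69) = 771 + 2*(-69)*(1/(-34))³ = 771 + 2*(-69)*(-1/34)³ = 771 + 2*(-69)*(-1/39304) = 771 + 69/19652 = 15151761/19652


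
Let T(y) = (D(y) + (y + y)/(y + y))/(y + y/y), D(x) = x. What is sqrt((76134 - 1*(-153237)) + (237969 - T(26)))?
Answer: 89*sqrt(59) ≈ 683.62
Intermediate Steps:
T(y) = 1 (T(y) = (y + (y + y)/(y + y))/(y + y/y) = (y + (2*y)/((2*y)))/(y + 1) = (y + (2*y)*(1/(2*y)))/(1 + y) = (y + 1)/(1 + y) = (1 + y)/(1 + y) = 1)
sqrt((76134 - 1*(-153237)) + (237969 - T(26))) = sqrt((76134 - 1*(-153237)) + (237969 - 1*1)) = sqrt((76134 + 153237) + (237969 - 1)) = sqrt(229371 + 237968) = sqrt(467339) = 89*sqrt(59)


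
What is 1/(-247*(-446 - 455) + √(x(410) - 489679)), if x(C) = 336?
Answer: -I/(√489343 - 222547*I) ≈ 4.4934e-6 - 1.4124e-8*I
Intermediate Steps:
1/(-247*(-446 - 455) + √(x(410) - 489679)) = 1/(-247*(-446 - 455) + √(336 - 489679)) = 1/(-247*(-901) + √(-489343)) = 1/(222547 + I*√489343)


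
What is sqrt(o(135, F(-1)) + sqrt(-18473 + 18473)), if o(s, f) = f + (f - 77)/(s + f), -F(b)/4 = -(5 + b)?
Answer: sqrt(355605)/151 ≈ 3.9492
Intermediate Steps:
F(b) = 20 + 4*b (F(b) = -(-4)*(5 + b) = -4*(-5 - b) = 20 + 4*b)
o(s, f) = f + (-77 + f)/(f + s)
sqrt(o(135, F(-1)) + sqrt(-18473 + 18473)) = sqrt((-77 + (20 + 4*(-1)) + (20 + 4*(-1))**2 + (20 + 4*(-1))*135)/((20 + 4*(-1)) + 135) + sqrt(-18473 + 18473)) = sqrt((-77 + (20 - 4) + (20 - 4)**2 + (20 - 4)*135)/((20 - 4) + 135) + sqrt(0)) = sqrt((-77 + 16 + 16**2 + 16*135)/(16 + 135) + 0) = sqrt((-77 + 16 + 256 + 2160)/151 + 0) = sqrt((1/151)*2355 + 0) = sqrt(2355/151 + 0) = sqrt(2355/151) = sqrt(355605)/151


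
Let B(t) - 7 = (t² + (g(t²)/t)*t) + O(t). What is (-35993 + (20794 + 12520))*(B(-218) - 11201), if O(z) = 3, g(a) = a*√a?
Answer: -27852397635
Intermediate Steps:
g(a) = a^(3/2)
B(t) = 10 + t² + (t²)^(3/2) (B(t) = 7 + ((t² + ((t²)^(3/2)/t)*t) + 3) = 7 + ((t² + (t²)^(3/2)) + 3) = 7 + (3 + t² + (t²)^(3/2)) = 10 + t² + (t²)^(3/2))
(-35993 + (20794 + 12520))*(B(-218) - 11201) = (-35993 + (20794 + 12520))*((10 + (-218)² + ((-218)²)^(3/2)) - 11201) = (-35993 + 33314)*((10 + 47524 + 47524^(3/2)) - 11201) = -2679*((10 + 47524 + 10360232) - 11201) = -2679*(10407766 - 11201) = -2679*10396565 = -27852397635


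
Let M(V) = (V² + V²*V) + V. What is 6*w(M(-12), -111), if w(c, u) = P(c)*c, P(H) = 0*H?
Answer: 0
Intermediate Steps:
P(H) = 0
M(V) = V + V² + V³ (M(V) = (V² + V³) + V = V + V² + V³)
w(c, u) = 0 (w(c, u) = 0*c = 0)
6*w(M(-12), -111) = 6*0 = 0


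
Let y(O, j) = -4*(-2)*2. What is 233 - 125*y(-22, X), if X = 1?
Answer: -1767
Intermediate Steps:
y(O, j) = 16 (y(O, j) = 8*2 = 16)
233 - 125*y(-22, X) = 233 - 125*16 = 233 - 2000 = -1767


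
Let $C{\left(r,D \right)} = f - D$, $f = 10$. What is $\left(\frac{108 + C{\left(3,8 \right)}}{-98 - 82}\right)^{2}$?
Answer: $\frac{121}{324} \approx 0.37346$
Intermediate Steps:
$C{\left(r,D \right)} = 10 - D$
$\left(\frac{108 + C{\left(3,8 \right)}}{-98 - 82}\right)^{2} = \left(\frac{108 + \left(10 - 8\right)}{-98 - 82}\right)^{2} = \left(\frac{108 + \left(10 - 8\right)}{-180}\right)^{2} = \left(\left(108 + 2\right) \left(- \frac{1}{180}\right)\right)^{2} = \left(110 \left(- \frac{1}{180}\right)\right)^{2} = \left(- \frac{11}{18}\right)^{2} = \frac{121}{324}$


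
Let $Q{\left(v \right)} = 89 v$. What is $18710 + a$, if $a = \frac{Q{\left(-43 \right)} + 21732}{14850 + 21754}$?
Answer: $\frac{684878745}{36604} \approx 18711.0$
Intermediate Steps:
$a = \frac{17905}{36604}$ ($a = \frac{89 \left(-43\right) + 21732}{14850 + 21754} = \frac{-3827 + 21732}{36604} = 17905 \cdot \frac{1}{36604} = \frac{17905}{36604} \approx 0.48915$)
$18710 + a = 18710 + \frac{17905}{36604} = \frac{684878745}{36604}$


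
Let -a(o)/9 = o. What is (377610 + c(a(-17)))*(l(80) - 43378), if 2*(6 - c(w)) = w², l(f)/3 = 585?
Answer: -30460668729/2 ≈ -1.5230e+10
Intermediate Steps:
a(o) = -9*o
l(f) = 1755 (l(f) = 3*585 = 1755)
c(w) = 6 - w²/2
(377610 + c(a(-17)))*(l(80) - 43378) = (377610 + (6 - (-9*(-17))²/2))*(1755 - 43378) = (377610 + (6 - ½*153²))*(-41623) = (377610 + (6 - ½*23409))*(-41623) = (377610 + (6 - 23409/2))*(-41623) = (377610 - 23397/2)*(-41623) = (731823/2)*(-41623) = -30460668729/2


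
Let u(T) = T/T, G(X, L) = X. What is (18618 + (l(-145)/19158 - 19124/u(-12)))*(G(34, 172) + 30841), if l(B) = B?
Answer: -299305121375/19158 ≈ -1.5623e+7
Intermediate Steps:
u(T) = 1
(18618 + (l(-145)/19158 - 19124/u(-12)))*(G(34, 172) + 30841) = (18618 + (-145/19158 - 19124/1))*(34 + 30841) = (18618 + (-145*1/19158 - 19124*1))*30875 = (18618 + (-145/19158 - 19124))*30875 = (18618 - 366377737/19158)*30875 = -9694093/19158*30875 = -299305121375/19158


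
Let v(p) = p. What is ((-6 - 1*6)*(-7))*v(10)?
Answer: 840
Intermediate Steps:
((-6 - 1*6)*(-7))*v(10) = ((-6 - 1*6)*(-7))*10 = ((-6 - 6)*(-7))*10 = -12*(-7)*10 = 84*10 = 840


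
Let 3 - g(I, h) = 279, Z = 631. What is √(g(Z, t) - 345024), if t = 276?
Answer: 10*I*√3453 ≈ 587.62*I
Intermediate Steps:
g(I, h) = -276 (g(I, h) = 3 - 1*279 = 3 - 279 = -276)
√(g(Z, t) - 345024) = √(-276 - 345024) = √(-345300) = 10*I*√3453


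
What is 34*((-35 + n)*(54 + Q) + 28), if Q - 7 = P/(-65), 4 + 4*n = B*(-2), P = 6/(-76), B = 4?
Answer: -5061002/65 ≈ -77862.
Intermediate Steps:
P = -3/38 (P = 6*(-1/76) = -3/38 ≈ -0.078947)
n = -3 (n = -1 + (4*(-2))/4 = -1 + (1/4)*(-8) = -1 - 2 = -3)
Q = 17293/2470 (Q = 7 - 3/38/(-65) = 7 - 3/38*(-1/65) = 7 + 3/2470 = 17293/2470 ≈ 7.0012)
34*((-35 + n)*(54 + Q) + 28) = 34*((-35 - 3)*(54 + 17293/2470) + 28) = 34*(-38*150673/2470 + 28) = 34*(-150673/65 + 28) = 34*(-148853/65) = -5061002/65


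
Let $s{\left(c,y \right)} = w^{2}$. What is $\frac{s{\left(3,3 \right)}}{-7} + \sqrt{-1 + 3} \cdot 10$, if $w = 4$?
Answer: $- \frac{16}{7} + 10 \sqrt{2} \approx 11.856$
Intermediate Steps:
$s{\left(c,y \right)} = 16$ ($s{\left(c,y \right)} = 4^{2} = 16$)
$\frac{s{\left(3,3 \right)}}{-7} + \sqrt{-1 + 3} \cdot 10 = \frac{16}{-7} + \sqrt{-1 + 3} \cdot 10 = 16 \left(- \frac{1}{7}\right) + \sqrt{2} \cdot 10 = - \frac{16}{7} + 10 \sqrt{2}$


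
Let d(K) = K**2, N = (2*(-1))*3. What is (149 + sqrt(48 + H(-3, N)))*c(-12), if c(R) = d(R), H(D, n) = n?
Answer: 21456 + 144*sqrt(42) ≈ 22389.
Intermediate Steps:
N = -6 (N = -2*3 = -6)
c(R) = R**2
(149 + sqrt(48 + H(-3, N)))*c(-12) = (149 + sqrt(48 - 6))*(-12)**2 = (149 + sqrt(42))*144 = 21456 + 144*sqrt(42)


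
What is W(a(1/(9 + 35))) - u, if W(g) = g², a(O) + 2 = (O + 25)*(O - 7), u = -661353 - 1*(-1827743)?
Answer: -4254860442799/3748096 ≈ -1.1352e+6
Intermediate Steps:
u = 1166390 (u = -661353 + 1827743 = 1166390)
a(O) = -2 + (-7 + O)*(25 + O) (a(O) = -2 + (O + 25)*(O - 7) = -2 + (25 + O)*(-7 + O) = -2 + (-7 + O)*(25 + O))
W(a(1/(9 + 35))) - u = (-177 + (1/(9 + 35))² + 18/(9 + 35))² - 1*1166390 = (-177 + (1/44)² + 18/44)² - 1166390 = (-177 + (1/44)² + 18*(1/44))² - 1166390 = (-177 + 1/1936 + 9/22)² - 1166390 = (-341879/1936)² - 1166390 = 116881250641/3748096 - 1166390 = -4254860442799/3748096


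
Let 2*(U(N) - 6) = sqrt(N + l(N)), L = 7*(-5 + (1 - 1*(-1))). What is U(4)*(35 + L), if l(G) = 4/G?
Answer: 84 + 7*sqrt(5) ≈ 99.652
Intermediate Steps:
L = -21 (L = 7*(-5 + (1 + 1)) = 7*(-5 + 2) = 7*(-3) = -21)
U(N) = 6 + sqrt(N + 4/N)/2
U(4)*(35 + L) = (6 + sqrt(4 + 4/4)/2)*(35 - 21) = (6 + sqrt(4 + 4*(1/4))/2)*14 = (6 + sqrt(4 + 1)/2)*14 = (6 + sqrt(5)/2)*14 = 84 + 7*sqrt(5)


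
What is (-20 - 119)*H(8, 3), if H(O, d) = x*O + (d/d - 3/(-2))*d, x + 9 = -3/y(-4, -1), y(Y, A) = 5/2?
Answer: 102999/10 ≈ 10300.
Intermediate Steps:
y(Y, A) = 5/2 (y(Y, A) = 5*(½) = 5/2)
x = -51/5 (x = -9 - 3/5/2 = -9 - 3*⅖ = -9 - 6/5 = -51/5 ≈ -10.200)
H(O, d) = -51*O/5 + 5*d/2 (H(O, d) = -51*O/5 + (d/d - 3/(-2))*d = -51*O/5 + (1 - 3*(-½))*d = -51*O/5 + (1 + 3/2)*d = -51*O/5 + 5*d/2)
(-20 - 119)*H(8, 3) = (-20 - 119)*(-51/5*8 + (5/2)*3) = -139*(-408/5 + 15/2) = -139*(-741/10) = 102999/10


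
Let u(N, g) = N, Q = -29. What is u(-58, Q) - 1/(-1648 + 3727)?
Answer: -120583/2079 ≈ -58.000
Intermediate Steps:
u(-58, Q) - 1/(-1648 + 3727) = -58 - 1/(-1648 + 3727) = -58 - 1/2079 = -120583/2079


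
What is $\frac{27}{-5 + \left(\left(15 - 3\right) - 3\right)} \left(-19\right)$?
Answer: $- \frac{513}{4} \approx -128.25$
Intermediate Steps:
$\frac{27}{-5 + \left(\left(15 - 3\right) - 3\right)} \left(-19\right) = \frac{27}{-5 + \left(12 - 3\right)} \left(-19\right) = \frac{27}{-5 + 9} \left(-19\right) = \frac{27}{4} \left(-19\right) = - \frac{513}{4}$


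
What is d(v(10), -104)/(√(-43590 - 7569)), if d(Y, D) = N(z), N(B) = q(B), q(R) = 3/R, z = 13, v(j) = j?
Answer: -I*√51159/221689 ≈ -0.0010203*I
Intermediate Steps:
N(B) = 3/B
d(Y, D) = 3/13
d(v(10), -104)/(√(-43590 - 7569)) = 3/(13*(√(-43590 - 7569))) = 3/(13*(√(-51159))) = 3/(13*((I*√51159))) = 3*(-I*√51159/51159)/13 = -I*√51159/221689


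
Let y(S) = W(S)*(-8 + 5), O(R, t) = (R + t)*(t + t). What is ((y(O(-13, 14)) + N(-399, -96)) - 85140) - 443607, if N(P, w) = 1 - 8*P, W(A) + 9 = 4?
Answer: -525539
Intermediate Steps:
W(A) = -5 (W(A) = -9 + 4 = -5)
O(R, t) = 2*t*(R + t) (O(R, t) = (R + t)*(2*t) = 2*t*(R + t))
y(S) = 15 (y(S) = -5*(-8 + 5) = -5*(-3) = 15)
((y(O(-13, 14)) + N(-399, -96)) - 85140) - 443607 = ((15 + (1 - 8*(-399))) - 85140) - 443607 = ((15 + (1 + 3192)) - 85140) - 443607 = ((15 + 3193) - 85140) - 443607 = (3208 - 85140) - 443607 = -81932 - 443607 = -525539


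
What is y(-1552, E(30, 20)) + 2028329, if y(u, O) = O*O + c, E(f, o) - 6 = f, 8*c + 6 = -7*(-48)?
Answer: 8118665/4 ≈ 2.0297e+6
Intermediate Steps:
c = 165/4 (c = -3/4 + (-7*(-48))/8 = -3/4 + (1/8)*336 = -3/4 + 42 = 165/4 ≈ 41.250)
E(f, o) = 6 + f
y(u, O) = 165/4 + O**2 (y(u, O) = O*O + 165/4 = O**2 + 165/4 = 165/4 + O**2)
y(-1552, E(30, 20)) + 2028329 = (165/4 + (6 + 30)**2) + 2028329 = (165/4 + 36**2) + 2028329 = (165/4 + 1296) + 2028329 = 5349/4 + 2028329 = 8118665/4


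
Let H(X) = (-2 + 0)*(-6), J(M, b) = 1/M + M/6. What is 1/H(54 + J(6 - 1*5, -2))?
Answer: 1/12 ≈ 0.083333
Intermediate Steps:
J(M, b) = 1/M + M/6 (J(M, b) = 1/M + M*(1/6) = 1/M + M/6)
H(X) = 12 (H(X) = -2*(-6) = 12)
1/H(54 + J(6 - 1*5, -2)) = 1/12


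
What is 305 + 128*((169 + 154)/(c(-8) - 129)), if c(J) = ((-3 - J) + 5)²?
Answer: -32499/29 ≈ -1120.7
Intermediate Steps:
c(J) = (2 - J)²
305 + 128*((169 + 154)/(c(-8) - 129)) = 305 + 128*((169 + 154)/((-2 - 8)² - 129)) = 305 + 128*(323/((-10)² - 129)) = 305 + 128*(323/(100 - 129)) = 305 + 128*(323/(-29)) = 305 + 128*(323*(-1/29)) = 305 + 128*(-323/29) = 305 - 41344/29 = -32499/29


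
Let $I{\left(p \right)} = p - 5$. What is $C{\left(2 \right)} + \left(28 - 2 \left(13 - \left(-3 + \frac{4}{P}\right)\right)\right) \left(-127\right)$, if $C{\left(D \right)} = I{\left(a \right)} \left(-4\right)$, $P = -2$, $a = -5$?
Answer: $1056$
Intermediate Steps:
$I{\left(p \right)} = -5 + p$
$C{\left(D \right)} = 40$ ($C{\left(D \right)} = \left(-5 - 5\right) \left(-4\right) = \left(-10\right) \left(-4\right) = 40$)
$C{\left(2 \right)} + \left(28 - 2 \left(13 - \left(-3 + \frac{4}{P}\right)\right)\right) \left(-127\right) = 40 + \left(28 - 2 \left(13 - \left(-3 - 2\right)\right)\right) \left(-127\right) = 40 + \left(28 - 2 \left(13 - -5\right)\right) \left(-127\right) = 40 + \left(28 - 2 \left(13 + \left(3 + 2\right)\right)\right) \left(-127\right) = 40 + \left(28 - 2 \left(13 + 5\right)\right) \left(-127\right) = 40 + \left(28 - 2 \cdot 18\right) \left(-127\right) = 40 + \left(28 - 36\right) \left(-127\right) = 40 - -1016 = 40 + 1016 = 1056$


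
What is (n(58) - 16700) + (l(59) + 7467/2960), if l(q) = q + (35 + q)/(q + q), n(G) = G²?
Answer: -2318115607/174640 ≈ -13274.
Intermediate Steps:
l(q) = q + (35 + q)/(2*q) (l(q) = q + (35 + q)/((2*q)) = q + (35 + q)*(1/(2*q)) = q + (35 + q)/(2*q))
(n(58) - 16700) + (l(59) + 7467/2960) = (58² - 16700) + ((½ + 59 + (35/2)/59) + 7467/2960) = (3364 - 16700) + ((½ + 59 + (35/2)*(1/59)) + 7467*(1/2960)) = -13336 + ((½ + 59 + 35/118) + 7467/2960) = -13336 + (3528/59 + 7467/2960) = -13336 + 10883433/174640 = -2318115607/174640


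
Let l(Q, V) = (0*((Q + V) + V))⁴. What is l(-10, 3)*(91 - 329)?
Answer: 0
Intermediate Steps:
l(Q, V) = 0 (l(Q, V) = (0*(Q + 2*V))⁴ = 0⁴ = 0)
l(-10, 3)*(91 - 329) = 0*(91 - 329) = 0*(-238) = 0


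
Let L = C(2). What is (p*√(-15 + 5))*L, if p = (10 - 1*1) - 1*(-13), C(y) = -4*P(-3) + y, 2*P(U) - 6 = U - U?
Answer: -220*I*√10 ≈ -695.7*I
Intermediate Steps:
P(U) = 3 (P(U) = 3 + (U - U)/2 = 3 + (½)*0 = 3 + 0 = 3)
C(y) = -12 + y (C(y) = -4*3 + y = -12 + y)
L = -10 (L = -12 + 2 = -10)
p = 22 (p = (10 - 1) + 13 = 9 + 13 = 22)
(p*√(-15 + 5))*L = (22*√(-15 + 5))*(-10) = (22*√(-10))*(-10) = (22*(I*√10))*(-10) = (22*I*√10)*(-10) = -220*I*√10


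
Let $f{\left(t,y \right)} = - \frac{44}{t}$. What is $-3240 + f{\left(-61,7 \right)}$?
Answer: $- \frac{197596}{61} \approx -3239.3$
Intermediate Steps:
$-3240 + f{\left(-61,7 \right)} = -3240 - \frac{44}{-61} = -3240 - - \frac{44}{61} = -3240 + \frac{44}{61} = - \frac{197596}{61}$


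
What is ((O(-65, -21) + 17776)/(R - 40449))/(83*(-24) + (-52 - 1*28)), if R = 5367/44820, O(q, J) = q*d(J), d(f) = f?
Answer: 71491635/313030648378 ≈ 0.00022839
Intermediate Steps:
O(q, J) = J*q (O(q, J) = q*J = J*q)
R = 1789/14940 (R = 5367*(1/44820) = 1789/14940 ≈ 0.11975)
((O(-65, -21) + 17776)/(R - 40449))/(83*(-24) + (-52 - 1*28)) = ((-21*(-65) + 17776)/(1789/14940 - 40449))/(83*(-24) + (-52 - 1*28)) = ((1365 + 17776)/(-604306271/14940))/(-1992 + (-52 - 28)) = (19141*(-14940/604306271))/(-1992 - 80) = -285966540/604306271/(-2072) = -285966540/604306271*(-1/2072) = 71491635/313030648378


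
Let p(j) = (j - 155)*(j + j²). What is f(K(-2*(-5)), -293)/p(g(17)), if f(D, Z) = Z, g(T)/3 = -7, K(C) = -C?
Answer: 293/73920 ≈ 0.0039637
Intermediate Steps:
g(T) = -21 (g(T) = 3*(-7) = -21)
p(j) = (-155 + j)*(j + j²)
f(K(-2*(-5)), -293)/p(g(17)) = -293*(-1/(21*(-155 + (-21)² - 154*(-21)))) = -293*(-1/(21*(-155 + 441 + 3234))) = -293/((-21*3520)) = -293/(-73920) = -293*(-1/73920) = 293/73920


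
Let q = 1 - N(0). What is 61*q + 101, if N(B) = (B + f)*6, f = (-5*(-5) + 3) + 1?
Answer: -10452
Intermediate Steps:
f = 29 (f = (25 + 3) + 1 = 28 + 1 = 29)
N(B) = 174 + 6*B (N(B) = (B + 29)*6 = (29 + B)*6 = 174 + 6*B)
q = -173 (q = 1 - (174 + 6*0) = 1 - (174 + 0) = 1 - 1*174 = 1 - 174 = -173)
61*q + 101 = 61*(-173) + 101 = -10553 + 101 = -10452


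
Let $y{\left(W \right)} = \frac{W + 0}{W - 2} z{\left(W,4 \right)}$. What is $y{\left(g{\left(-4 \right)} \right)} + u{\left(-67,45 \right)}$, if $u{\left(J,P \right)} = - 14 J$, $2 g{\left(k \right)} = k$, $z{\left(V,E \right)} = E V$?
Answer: $934$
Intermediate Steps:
$g{\left(k \right)} = \frac{k}{2}$
$y{\left(W \right)} = \frac{4 W^{2}}{-2 + W}$ ($y{\left(W \right)} = \frac{W + 0}{W - 2} \cdot 4 W = \frac{W}{-2 + W} 4 W = \frac{4 W^{2}}{-2 + W}$)
$y{\left(g{\left(-4 \right)} \right)} + u{\left(-67,45 \right)} = \frac{4 \left(\frac{1}{2} \left(-4\right)\right)^{2}}{-2 + \frac{1}{2} \left(-4\right)} - -938 = \frac{4 \left(-2\right)^{2}}{-2 - 2} + 938 = 4 \cdot 4 \frac{1}{-4} + 938 = 4 \cdot 4 \left(- \frac{1}{4}\right) + 938 = -4 + 938 = 934$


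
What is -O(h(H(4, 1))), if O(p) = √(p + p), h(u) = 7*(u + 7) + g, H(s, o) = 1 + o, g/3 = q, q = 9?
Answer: -6*√5 ≈ -13.416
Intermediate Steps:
g = 27 (g = 3*9 = 27)
h(u) = 76 + 7*u (h(u) = 7*(u + 7) + 27 = 7*(7 + u) + 27 = (49 + 7*u) + 27 = 76 + 7*u)
O(p) = √2*√p (O(p) = √(2*p) = √2*√p)
-O(h(H(4, 1))) = -√2*√(76 + 7*(1 + 1)) = -√2*√(76 + 7*2) = -√2*√(76 + 14) = -√2*√90 = -√2*3*√10 = -6*√5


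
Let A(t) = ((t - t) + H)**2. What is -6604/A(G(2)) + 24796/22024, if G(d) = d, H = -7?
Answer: -36057873/269794 ≈ -133.65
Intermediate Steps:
A(t) = 49 (A(t) = ((t - t) - 7)**2 = (0 - 7)**2 = (-7)**2 = 49)
-6604/A(G(2)) + 24796/22024 = -6604/49 + 24796/22024 = -6604*1/49 + 24796*(1/22024) = -6604/49 + 6199/5506 = -36057873/269794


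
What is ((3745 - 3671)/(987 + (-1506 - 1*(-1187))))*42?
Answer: 777/167 ≈ 4.6527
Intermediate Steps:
((3745 - 3671)/(987 + (-1506 - 1*(-1187))))*42 = (74/(987 + (-1506 + 1187)))*42 = (74/(987 - 319))*42 = (74/668)*42 = (74*(1/668))*42 = (37/334)*42 = 777/167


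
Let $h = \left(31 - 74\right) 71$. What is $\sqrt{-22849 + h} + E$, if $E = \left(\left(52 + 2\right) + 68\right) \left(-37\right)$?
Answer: $-4514 + 3 i \sqrt{2878} \approx -4514.0 + 160.94 i$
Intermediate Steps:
$h = -3053$ ($h = \left(-43\right) 71 = -3053$)
$E = -4514$ ($E = \left(54 + 68\right) \left(-37\right) = 122 \left(-37\right) = -4514$)
$\sqrt{-22849 + h} + E = \sqrt{-22849 - 3053} - 4514 = \sqrt{-25902} - 4514 = 3 i \sqrt{2878} - 4514 = -4514 + 3 i \sqrt{2878}$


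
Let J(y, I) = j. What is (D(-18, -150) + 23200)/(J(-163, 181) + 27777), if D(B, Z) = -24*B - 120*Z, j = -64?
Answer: 41632/27713 ≈ 1.5023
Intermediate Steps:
J(y, I) = -64
D(B, Z) = -120*Z - 24*B
(D(-18, -150) + 23200)/(J(-163, 181) + 27777) = ((-120*(-150) - 24*(-18)) + 23200)/(-64 + 27777) = ((18000 + 432) + 23200)/27713 = (18432 + 23200)*(1/27713) = 41632*(1/27713) = 41632/27713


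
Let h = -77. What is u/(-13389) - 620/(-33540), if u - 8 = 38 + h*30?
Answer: 1403929/7484451 ≈ 0.18758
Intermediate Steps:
u = -2264 (u = 8 + (38 - 77*30) = 8 + (38 - 2310) = 8 - 2272 = -2264)
u/(-13389) - 620/(-33540) = -2264/(-13389) - 620/(-33540) = -2264*(-1/13389) - 620*(-1/33540) = 2264/13389 + 31/1677 = 1403929/7484451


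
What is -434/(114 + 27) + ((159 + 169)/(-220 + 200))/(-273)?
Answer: -193616/64155 ≈ -3.0179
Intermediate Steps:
-434/(114 + 27) + ((159 + 169)/(-220 + 200))/(-273) = -434/141 + (328/(-20))*(-1/273) = -434*1/141 + (328*(-1/20))*(-1/273) = -434/141 - 82/5*(-1/273) = -434/141 + 82/1365 = -193616/64155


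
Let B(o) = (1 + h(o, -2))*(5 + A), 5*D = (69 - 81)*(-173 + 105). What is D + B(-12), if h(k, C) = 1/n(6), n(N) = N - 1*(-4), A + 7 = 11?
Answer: 1731/10 ≈ 173.10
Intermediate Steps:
A = 4 (A = -7 + 11 = 4)
n(N) = 4 + N (n(N) = N + 4 = 4 + N)
h(k, C) = ⅒ (h(k, C) = 1/(4 + 6) = 1/10 = ⅒)
D = 816/5 (D = ((69 - 81)*(-173 + 105))/5 = (-12*(-68))/5 = (⅕)*816 = 816/5 ≈ 163.20)
B(o) = 99/10 (B(o) = (1 + ⅒)*(5 + 4) = (11/10)*9 = 99/10)
D + B(-12) = 816/5 + 99/10 = 1731/10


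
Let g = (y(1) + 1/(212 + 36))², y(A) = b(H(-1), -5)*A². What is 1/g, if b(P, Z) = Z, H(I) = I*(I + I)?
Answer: 61504/1535121 ≈ 0.040065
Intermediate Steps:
H(I) = 2*I² (H(I) = I*(2*I) = 2*I²)
y(A) = -5*A²
g = 1535121/61504 (g = (-5*1² + 1/(212 + 36))² = (-5*1 + 1/248)² = (-5 + 1/248)² = (-1239/248)² = 1535121/61504 ≈ 24.960)
1/g = 1/(1535121/61504) = 61504/1535121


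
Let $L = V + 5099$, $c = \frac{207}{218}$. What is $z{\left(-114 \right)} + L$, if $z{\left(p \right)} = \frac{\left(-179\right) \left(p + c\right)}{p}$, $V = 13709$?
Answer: $\frac{154334987}{8284} \approx 18631.0$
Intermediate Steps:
$c = \frac{207}{218}$ ($c = 207 \cdot \frac{1}{218} = \frac{207}{218} \approx 0.94954$)
$z{\left(p \right)} = \frac{- \frac{37053}{218} - 179 p}{p}$ ($z{\left(p \right)} = \frac{\left(-179\right) \left(p + \frac{207}{218}\right)}{p} = \frac{\left(-179\right) \left(\frac{207}{218} + p\right)}{p} = \frac{- \frac{37053}{218} - 179 p}{p}$)
$L = 18808$ ($L = 13709 + 5099 = 18808$)
$z{\left(-114 \right)} + L = \left(-179 - \frac{37053}{218 \left(-114\right)}\right) + 18808 = \left(-179 - - \frac{12351}{8284}\right) + 18808 = \left(-179 + \frac{12351}{8284}\right) + 18808 = - \frac{1470485}{8284} + 18808 = \frac{154334987}{8284}$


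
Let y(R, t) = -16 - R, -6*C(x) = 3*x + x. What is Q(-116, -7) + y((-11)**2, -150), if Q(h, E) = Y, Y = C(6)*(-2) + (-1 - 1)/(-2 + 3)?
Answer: -131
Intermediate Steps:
C(x) = -2*x/3 (C(x) = -(3*x + x)/6 = -2*x/3)
Y = 6 (Y = -2/3*6*(-2) + (-1 - 1)/(-2 + 3) = -4*(-2) - 2/1 = 8 - 2*1 = 8 - 2 = 6)
Q(h, E) = 6
Q(-116, -7) + y((-11)**2, -150) = 6 + (-16 - 1*(-11)**2) = 6 + (-16 - 1*121) = 6 + (-16 - 121) = 6 - 137 = -131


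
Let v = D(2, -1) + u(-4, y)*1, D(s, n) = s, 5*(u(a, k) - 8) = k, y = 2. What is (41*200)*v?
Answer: 85280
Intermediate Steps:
u(a, k) = 8 + k/5
v = 52/5 (v = 2 + (8 + (⅕)*2)*1 = 2 + (8 + ⅖)*1 = 2 + (42/5)*1 = 2 + 42/5 = 52/5 ≈ 10.400)
(41*200)*v = (41*200)*(52/5) = 8200*(52/5) = 85280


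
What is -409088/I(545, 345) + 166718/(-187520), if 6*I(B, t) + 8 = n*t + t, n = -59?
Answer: 114233932409/938443840 ≈ 121.73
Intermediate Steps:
I(B, t) = -4/3 - 29*t/3 (I(B, t) = -4/3 + (-59*t + t)/6 = -4/3 + (-58*t)/6 = -4/3 - 29*t/3)
-409088/I(545, 345) + 166718/(-187520) = -409088/(-4/3 - 29/3*345) + 166718/(-187520) = -409088/(-4/3 - 3335) + 166718*(-1/187520) = -409088/(-10009/3) - 83359/93760 = -409088*(-3/10009) - 83359/93760 = 1227264/10009 - 83359/93760 = 114233932409/938443840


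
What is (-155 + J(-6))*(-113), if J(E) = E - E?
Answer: 17515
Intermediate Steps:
J(E) = 0
(-155 + J(-6))*(-113) = (-155 + 0)*(-113) = -155*(-113) = 17515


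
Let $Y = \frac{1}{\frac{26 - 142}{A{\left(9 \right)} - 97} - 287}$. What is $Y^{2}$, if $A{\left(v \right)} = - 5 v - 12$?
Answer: $\frac{5929}{485805681} \approx 1.2204 \cdot 10^{-5}$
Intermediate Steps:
$A{\left(v \right)} = -12 - 5 v$
$Y = - \frac{77}{22041}$ ($Y = \frac{1}{\frac{26 - 142}{\left(-12 - 45\right) - 97} - 287} = \frac{1}{- \frac{116}{\left(-12 - 45\right) - 97} - 287} = \frac{1}{- \frac{116}{-57 - 97} - 287} = \frac{1}{- \frac{116}{-154} - 287} = \frac{1}{\left(-116\right) \left(- \frac{1}{154}\right) - 287} = \frac{1}{\frac{58}{77} - 287} = \frac{1}{- \frac{22041}{77}} = - \frac{77}{22041} \approx -0.0034935$)
$Y^{2} = \left(- \frac{77}{22041}\right)^{2} = \frac{5929}{485805681}$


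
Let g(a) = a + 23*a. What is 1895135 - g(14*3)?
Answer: 1894127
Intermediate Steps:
g(a) = 24*a
1895135 - g(14*3) = 1895135 - 24*14*3 = 1895135 - 24*42 = 1895135 - 1*1008 = 1895135 - 1008 = 1894127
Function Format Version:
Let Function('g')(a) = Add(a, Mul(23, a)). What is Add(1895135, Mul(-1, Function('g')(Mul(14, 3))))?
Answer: 1894127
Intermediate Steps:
Function('g')(a) = Mul(24, a)
Add(1895135, Mul(-1, Function('g')(Mul(14, 3)))) = Add(1895135, Mul(-1, Mul(24, Mul(14, 3)))) = Add(1895135, Mul(-1, Mul(24, 42))) = Add(1895135, Mul(-1, 1008)) = Add(1895135, -1008) = 1894127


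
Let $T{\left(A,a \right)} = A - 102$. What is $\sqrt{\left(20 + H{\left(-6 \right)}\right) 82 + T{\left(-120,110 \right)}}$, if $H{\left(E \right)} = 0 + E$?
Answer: $\sqrt{926} \approx 30.43$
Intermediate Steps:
$H{\left(E \right)} = E$
$T{\left(A,a \right)} = -102 + A$
$\sqrt{\left(20 + H{\left(-6 \right)}\right) 82 + T{\left(-120,110 \right)}} = \sqrt{\left(20 - 6\right) 82 - 222} = \sqrt{14 \cdot 82 - 222} = \sqrt{1148 - 222} = \sqrt{926}$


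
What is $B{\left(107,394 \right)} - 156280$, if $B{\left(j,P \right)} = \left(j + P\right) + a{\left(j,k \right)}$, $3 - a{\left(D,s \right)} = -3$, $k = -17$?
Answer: $-155773$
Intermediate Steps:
$a{\left(D,s \right)} = 6$ ($a{\left(D,s \right)} = 3 - -3 = 3 + 3 = 6$)
$B{\left(j,P \right)} = 6 + P + j$ ($B{\left(j,P \right)} = \left(j + P\right) + 6 = \left(P + j\right) + 6 = 6 + P + j$)
$B{\left(107,394 \right)} - 156280 = \left(6 + 394 + 107\right) - 156280 = 507 - 156280 = -155773$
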